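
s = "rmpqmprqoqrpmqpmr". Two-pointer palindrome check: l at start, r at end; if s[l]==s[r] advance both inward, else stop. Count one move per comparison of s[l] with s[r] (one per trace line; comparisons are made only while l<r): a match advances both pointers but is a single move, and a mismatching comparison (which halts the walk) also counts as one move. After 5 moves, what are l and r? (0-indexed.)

l=0 r=16: 'r'=='r', l++,r--
l=1 r=15: 'm'=='m', l++,r--
l=2 r=14: 'p'=='p', l++,r--
l=3 r=13: 'q'=='q', l++,r--
l=4 r=12: 'm'=='m', l++,r--

l=5, r=11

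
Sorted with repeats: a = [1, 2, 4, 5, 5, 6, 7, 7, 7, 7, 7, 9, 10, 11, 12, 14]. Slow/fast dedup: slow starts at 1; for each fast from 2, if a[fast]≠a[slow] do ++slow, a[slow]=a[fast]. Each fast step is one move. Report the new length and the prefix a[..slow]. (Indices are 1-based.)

slow=1 fast=2: a[fast]=2≠a[slow]=1 write a[2]=2, slow++,fast++
slow=2 fast=3: a[fast]=4≠a[slow]=2 write a[3]=4, slow++,fast++
slow=3 fast=4: a[fast]=5≠a[slow]=4 write a[4]=5, slow++,fast++
slow=4 fast=5: a[fast]=5=a[slow] dup, fast++
slow=4 fast=6: a[fast]=6≠a[slow]=5 write a[5]=6, slow++,fast++
slow=5 fast=7: a[fast]=7≠a[slow]=6 write a[6]=7, slow++,fast++
slow=6 fast=8: a[fast]=7=a[slow] dup, fast++
slow=6 fast=9: a[fast]=7=a[slow] dup, fast++
slow=6 fast=10: a[fast]=7=a[slow] dup, fast++
slow=6 fast=11: a[fast]=7=a[slow] dup, fast++
slow=6 fast=12: a[fast]=9≠a[slow]=7 write a[7]=9, slow++,fast++
slow=7 fast=13: a[fast]=10≠a[slow]=9 write a[8]=10, slow++,fast++
slow=8 fast=14: a[fast]=11≠a[slow]=10 write a[9]=11, slow++,fast++
slow=9 fast=15: a[fast]=12≠a[slow]=11 write a[10]=12, slow++,fast++
slow=10 fast=16: a[fast]=14≠a[slow]=12 write a[11]=14, slow++,fast++

length 11; prefix = [1, 2, 4, 5, 6, 7, 9, 10, 11, 12, 14]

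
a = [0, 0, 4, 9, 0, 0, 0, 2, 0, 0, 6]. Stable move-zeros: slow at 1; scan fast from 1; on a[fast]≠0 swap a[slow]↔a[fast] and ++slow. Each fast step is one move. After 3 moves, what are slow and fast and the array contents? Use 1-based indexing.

(s=1,f=1) a[fast]=0 → fast++
(s=1,f=2) a[fast]=0 → fast++
(s=1,f=3) a[fast]=4≠0 swap→a[1]=4 → slow++,fast++

slow=2, fast=4, a=[4, 0, 0, 9, 0, 0, 0, 2, 0, 0, 6]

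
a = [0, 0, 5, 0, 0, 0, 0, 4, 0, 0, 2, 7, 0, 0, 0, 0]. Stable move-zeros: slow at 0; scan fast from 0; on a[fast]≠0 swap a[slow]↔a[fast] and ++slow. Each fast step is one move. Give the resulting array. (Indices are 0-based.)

[5, 4, 2, 7, 0, 0, 0, 0, 0, 0, 0, 0, 0, 0, 0, 0]

(s=0,f=0) a[fast]=0 → fast++
(s=0,f=1) a[fast]=0 → fast++
(s=0,f=2) a[fast]=5≠0 swap→a[0]=5 → slow++,fast++
(s=1,f=3) a[fast]=0 → fast++
(s=1,f=4) a[fast]=0 → fast++
(s=1,f=5) a[fast]=0 → fast++
(s=1,f=6) a[fast]=0 → fast++
(s=1,f=7) a[fast]=4≠0 swap→a[1]=4 → slow++,fast++
(s=2,f=8) a[fast]=0 → fast++
(s=2,f=9) a[fast]=0 → fast++
(s=2,f=10) a[fast]=2≠0 swap→a[2]=2 → slow++,fast++
(s=3,f=11) a[fast]=7≠0 swap→a[3]=7 → slow++,fast++
(s=4,f=12) a[fast]=0 → fast++
(s=4,f=13) a[fast]=0 → fast++
(s=4,f=14) a[fast]=0 → fast++
(s=4,f=15) a[fast]=0 → fast++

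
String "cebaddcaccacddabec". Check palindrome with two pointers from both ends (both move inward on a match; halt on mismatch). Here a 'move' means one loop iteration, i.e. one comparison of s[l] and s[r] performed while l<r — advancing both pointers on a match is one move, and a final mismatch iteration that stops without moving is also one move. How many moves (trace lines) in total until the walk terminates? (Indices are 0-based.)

9 moves

l=0 r=17: 'c'=='c', l++,r--
l=1 r=16: 'e'=='e', l++,r--
l=2 r=15: 'b'=='b', l++,r--
l=3 r=14: 'a'=='a', l++,r--
l=4 r=13: 'd'=='d', l++,r--
l=5 r=12: 'd'=='d', l++,r--
l=6 r=11: 'c'=='c', l++,r--
l=7 r=10: 'a'=='a', l++,r--
l=8 r=9: 'c'=='c', l++,r--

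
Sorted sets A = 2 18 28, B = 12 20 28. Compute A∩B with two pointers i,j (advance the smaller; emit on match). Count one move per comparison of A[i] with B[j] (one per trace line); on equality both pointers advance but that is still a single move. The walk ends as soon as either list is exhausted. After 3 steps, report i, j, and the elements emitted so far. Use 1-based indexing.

i=3, j=2, emitted=[]

[i=1,j=1] 2<12 → i++
[i=2,j=1] 18>12 → j++
[i=2,j=2] 18<20 → i++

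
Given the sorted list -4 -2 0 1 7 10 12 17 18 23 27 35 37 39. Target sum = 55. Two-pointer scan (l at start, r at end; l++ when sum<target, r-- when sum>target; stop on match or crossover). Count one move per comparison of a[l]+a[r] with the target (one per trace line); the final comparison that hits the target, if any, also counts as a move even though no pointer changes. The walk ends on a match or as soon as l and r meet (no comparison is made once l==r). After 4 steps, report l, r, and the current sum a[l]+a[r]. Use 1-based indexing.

[1,14] -4+39=35 <55 → l++
[2,14] -2+39=37 <55 → l++
[3,14] 0+39=39 <55 → l++
[4,14] 1+39=40 <55 → l++

l=5, r=14, sum=46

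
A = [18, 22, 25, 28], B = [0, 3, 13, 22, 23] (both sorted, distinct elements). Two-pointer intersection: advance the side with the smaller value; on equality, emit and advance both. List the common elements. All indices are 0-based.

[i=0,j=0] 18>0 → j++
[i=0,j=1] 18>3 → j++
[i=0,j=2] 18>13 → j++
[i=0,j=3] 18<22 → i++
[i=1,j=3] 22==22 emit → i++,j++
[i=2,j=4] 25>23 → j++

intersection = [22]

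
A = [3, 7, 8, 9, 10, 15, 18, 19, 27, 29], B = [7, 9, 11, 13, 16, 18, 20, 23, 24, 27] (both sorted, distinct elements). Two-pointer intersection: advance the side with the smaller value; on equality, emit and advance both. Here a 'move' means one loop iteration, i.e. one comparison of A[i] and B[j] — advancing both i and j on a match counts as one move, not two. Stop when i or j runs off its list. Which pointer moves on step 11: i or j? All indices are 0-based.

[i=0,j=0] 3<7 → i++
[i=1,j=0] 7==7 emit → i++,j++
[i=2,j=1] 8<9 → i++
[i=3,j=1] 9==9 emit → i++,j++
[i=4,j=2] 10<11 → i++
[i=5,j=2] 15>11 → j++
[i=5,j=3] 15>13 → j++
[i=5,j=4] 15<16 → i++
[i=6,j=4] 18>16 → j++
[i=6,j=5] 18==18 emit → i++,j++
[i=7,j=6] 19<20 → i++

i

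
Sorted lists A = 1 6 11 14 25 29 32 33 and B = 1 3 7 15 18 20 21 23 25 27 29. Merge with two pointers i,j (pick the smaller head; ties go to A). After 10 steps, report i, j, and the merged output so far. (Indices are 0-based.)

i=0 j=0: A[i]=1<=B[j]=1 take 1, i++
i=1 j=0: A[i]=6>B[j]=1 take 1, j++
i=1 j=1: A[i]=6>B[j]=3 take 3, j++
i=1 j=2: A[i]=6<=B[j]=7 take 6, i++
i=2 j=2: A[i]=11>B[j]=7 take 7, j++
i=2 j=3: A[i]=11<=B[j]=15 take 11, i++
i=3 j=3: A[i]=14<=B[j]=15 take 14, i++
i=4 j=3: A[i]=25>B[j]=15 take 15, j++
i=4 j=4: A[i]=25>B[j]=18 take 18, j++
i=4 j=5: A[i]=25>B[j]=20 take 20, j++

i=4, j=6, merged so far=[1, 1, 3, 6, 7, 11, 14, 15, 18, 20]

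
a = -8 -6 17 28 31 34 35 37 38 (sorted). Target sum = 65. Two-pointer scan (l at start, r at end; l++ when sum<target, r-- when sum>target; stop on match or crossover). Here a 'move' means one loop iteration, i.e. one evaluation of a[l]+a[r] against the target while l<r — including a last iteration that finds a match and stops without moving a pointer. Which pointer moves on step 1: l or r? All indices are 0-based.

l

[0,8] -8+38=30 <65 → l++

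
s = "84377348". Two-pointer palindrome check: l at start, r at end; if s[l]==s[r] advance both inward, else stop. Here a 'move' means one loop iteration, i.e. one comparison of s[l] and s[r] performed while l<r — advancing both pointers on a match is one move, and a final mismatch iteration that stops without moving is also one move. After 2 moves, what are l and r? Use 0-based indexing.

[0,7] '8'=='8' → l++,r--
[1,6] '4'=='4' → l++,r--

l=2, r=5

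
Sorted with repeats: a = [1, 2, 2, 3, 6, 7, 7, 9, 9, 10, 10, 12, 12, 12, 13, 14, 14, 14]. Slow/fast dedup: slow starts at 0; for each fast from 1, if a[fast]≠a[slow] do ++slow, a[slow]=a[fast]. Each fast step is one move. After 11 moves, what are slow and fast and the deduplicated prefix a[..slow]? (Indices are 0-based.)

slow=7, fast=12, prefix=[1, 2, 3, 6, 7, 9, 10, 12]

slow=0 fast=1: a[fast]=2≠a[slow]=1 write a[1]=2, slow++,fast++
slow=1 fast=2: a[fast]=2=a[slow] dup, fast++
slow=1 fast=3: a[fast]=3≠a[slow]=2 write a[2]=3, slow++,fast++
slow=2 fast=4: a[fast]=6≠a[slow]=3 write a[3]=6, slow++,fast++
slow=3 fast=5: a[fast]=7≠a[slow]=6 write a[4]=7, slow++,fast++
slow=4 fast=6: a[fast]=7=a[slow] dup, fast++
slow=4 fast=7: a[fast]=9≠a[slow]=7 write a[5]=9, slow++,fast++
slow=5 fast=8: a[fast]=9=a[slow] dup, fast++
slow=5 fast=9: a[fast]=10≠a[slow]=9 write a[6]=10, slow++,fast++
slow=6 fast=10: a[fast]=10=a[slow] dup, fast++
slow=6 fast=11: a[fast]=12≠a[slow]=10 write a[7]=12, slow++,fast++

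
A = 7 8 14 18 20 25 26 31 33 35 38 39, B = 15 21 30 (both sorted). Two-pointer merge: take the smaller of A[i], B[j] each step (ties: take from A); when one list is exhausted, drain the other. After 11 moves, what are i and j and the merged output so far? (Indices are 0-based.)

i=8, j=3, merged so far=[7, 8, 14, 15, 18, 20, 21, 25, 26, 30, 31]

[i=0,j=0] A[i]=7<=B[j]=15 take 7 → i++
[i=1,j=0] A[i]=8<=B[j]=15 take 8 → i++
[i=2,j=0] A[i]=14<=B[j]=15 take 14 → i++
[i=3,j=0] A[i]=18>B[j]=15 take 15 → j++
[i=3,j=1] A[i]=18<=B[j]=21 take 18 → i++
[i=4,j=1] A[i]=20<=B[j]=21 take 20 → i++
[i=5,j=1] A[i]=25>B[j]=21 take 21 → j++
[i=5,j=2] A[i]=25<=B[j]=30 take 25 → i++
[i=6,j=2] A[i]=26<=B[j]=30 take 26 → i++
[i=7,j=2] A[i]=31>B[j]=30 take 30 → j++
[i=7,j=3] B done, take A[i]=31 → i++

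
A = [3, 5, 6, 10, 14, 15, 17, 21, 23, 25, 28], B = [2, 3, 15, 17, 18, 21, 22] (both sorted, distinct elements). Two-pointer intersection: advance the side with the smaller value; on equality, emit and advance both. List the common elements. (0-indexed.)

intersection = [3, 15, 17, 21]

[i=0,j=0] 3>2 → j++
[i=0,j=1] 3==3 emit → i++,j++
[i=1,j=2] 5<15 → i++
[i=2,j=2] 6<15 → i++
[i=3,j=2] 10<15 → i++
[i=4,j=2] 14<15 → i++
[i=5,j=2] 15==15 emit → i++,j++
[i=6,j=3] 17==17 emit → i++,j++
[i=7,j=4] 21>18 → j++
[i=7,j=5] 21==21 emit → i++,j++
[i=8,j=6] 23>22 → j++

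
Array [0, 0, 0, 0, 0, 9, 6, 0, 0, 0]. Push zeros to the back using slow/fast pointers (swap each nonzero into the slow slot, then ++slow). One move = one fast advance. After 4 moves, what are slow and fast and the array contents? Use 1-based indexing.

(s=1,f=1) a[fast]=0 → fast++
(s=1,f=2) a[fast]=0 → fast++
(s=1,f=3) a[fast]=0 → fast++
(s=1,f=4) a[fast]=0 → fast++

slow=1, fast=5, a=[0, 0, 0, 0, 0, 9, 6, 0, 0, 0]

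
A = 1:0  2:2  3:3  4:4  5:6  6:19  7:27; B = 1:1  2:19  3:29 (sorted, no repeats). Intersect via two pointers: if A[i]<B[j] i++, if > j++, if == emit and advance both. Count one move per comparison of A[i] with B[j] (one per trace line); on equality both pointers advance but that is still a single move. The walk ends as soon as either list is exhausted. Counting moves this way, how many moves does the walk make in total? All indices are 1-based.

8 moves

[i=1,j=1] 0<1 → i++
[i=2,j=1] 2>1 → j++
[i=2,j=2] 2<19 → i++
[i=3,j=2] 3<19 → i++
[i=4,j=2] 4<19 → i++
[i=5,j=2] 6<19 → i++
[i=6,j=2] 19==19 emit → i++,j++
[i=7,j=3] 27<29 → i++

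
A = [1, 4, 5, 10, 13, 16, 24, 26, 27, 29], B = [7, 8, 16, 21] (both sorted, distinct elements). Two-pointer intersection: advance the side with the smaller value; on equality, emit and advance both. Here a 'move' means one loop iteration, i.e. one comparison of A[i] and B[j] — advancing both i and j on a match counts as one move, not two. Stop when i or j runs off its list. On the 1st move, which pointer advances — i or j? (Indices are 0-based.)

[i=0,j=0] 1<7 → i++

i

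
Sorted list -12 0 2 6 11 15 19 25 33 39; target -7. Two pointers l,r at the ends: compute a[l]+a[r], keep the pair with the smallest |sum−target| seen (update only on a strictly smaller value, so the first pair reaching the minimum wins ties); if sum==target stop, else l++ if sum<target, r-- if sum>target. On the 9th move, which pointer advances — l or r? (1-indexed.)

l=1 r=10: -12+39=27 d=34 *, r--
l=1 r=9: -12+33=21 d=28 *, r--
l=1 r=8: -12+25=13 d=20 *, r--
l=1 r=7: -12+19=7 d=14 *, r--
l=1 r=6: -12+15=3 d=10 *, r--
l=1 r=5: -12+11=-1 d=6 *, r--
l=1 r=4: -12+6=-6 d=1 *, r--
l=1 r=3: -12+2=-10 d=3, l++
l=2 r=3: 0+2=2 d=9, r--

r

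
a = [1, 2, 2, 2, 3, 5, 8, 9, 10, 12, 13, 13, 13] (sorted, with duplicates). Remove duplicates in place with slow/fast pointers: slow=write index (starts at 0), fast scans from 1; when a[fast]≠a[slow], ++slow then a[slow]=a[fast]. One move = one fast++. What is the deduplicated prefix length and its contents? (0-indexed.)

length 9; prefix = [1, 2, 3, 5, 8, 9, 10, 12, 13]

(s=0,f=1) a[fast]=2≠a[slow]=1 write a[1]=2 → slow++,fast++
(s=1,f=2) a[fast]=2=a[slow] dup → fast++
(s=1,f=3) a[fast]=2=a[slow] dup → fast++
(s=1,f=4) a[fast]=3≠a[slow]=2 write a[2]=3 → slow++,fast++
(s=2,f=5) a[fast]=5≠a[slow]=3 write a[3]=5 → slow++,fast++
(s=3,f=6) a[fast]=8≠a[slow]=5 write a[4]=8 → slow++,fast++
(s=4,f=7) a[fast]=9≠a[slow]=8 write a[5]=9 → slow++,fast++
(s=5,f=8) a[fast]=10≠a[slow]=9 write a[6]=10 → slow++,fast++
(s=6,f=9) a[fast]=12≠a[slow]=10 write a[7]=12 → slow++,fast++
(s=7,f=10) a[fast]=13≠a[slow]=12 write a[8]=13 → slow++,fast++
(s=8,f=11) a[fast]=13=a[slow] dup → fast++
(s=8,f=12) a[fast]=13=a[slow] dup → fast++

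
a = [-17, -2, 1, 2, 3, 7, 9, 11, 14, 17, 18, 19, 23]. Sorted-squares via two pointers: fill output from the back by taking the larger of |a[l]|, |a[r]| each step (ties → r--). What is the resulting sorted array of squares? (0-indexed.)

[1, 4, 4, 9, 49, 81, 121, 196, 289, 289, 324, 361, 529]

l=0 r=12: |-17|<=|23| out[12]=529, r--
l=0 r=11: |-17|<=|19| out[11]=361, r--
l=0 r=10: |-17|<=|18| out[10]=324, r--
l=0 r=9: |-17|<=|17| out[9]=289, r--
l=0 r=8: |-17|>|14| out[8]=289, l++
l=1 r=8: |-2|<=|14| out[7]=196, r--
l=1 r=7: |-2|<=|11| out[6]=121, r--
l=1 r=6: |-2|<=|9| out[5]=81, r--
l=1 r=5: |-2|<=|7| out[4]=49, r--
l=1 r=4: |-2|<=|3| out[3]=9, r--
l=1 r=3: |-2|<=|2| out[2]=4, r--
l=1 r=2: |-2|>|1| out[1]=4, l++
l=2 r=2: |1|<=|1| out[0]=1, r--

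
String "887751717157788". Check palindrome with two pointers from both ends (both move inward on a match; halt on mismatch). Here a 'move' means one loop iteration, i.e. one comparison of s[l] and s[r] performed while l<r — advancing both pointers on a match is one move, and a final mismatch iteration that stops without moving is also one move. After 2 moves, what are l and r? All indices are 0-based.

l=2, r=12

l=0 r=14: '8'=='8', l++,r--
l=1 r=13: '8'=='8', l++,r--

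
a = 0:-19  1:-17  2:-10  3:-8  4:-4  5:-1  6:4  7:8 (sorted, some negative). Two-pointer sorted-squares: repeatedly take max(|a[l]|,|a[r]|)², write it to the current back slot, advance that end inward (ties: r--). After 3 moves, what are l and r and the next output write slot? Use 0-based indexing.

[0,7] |-19|>|8| out[7]=361 → l++
[1,7] |-17|>|8| out[6]=289 → l++
[2,7] |-10|>|8| out[5]=100 → l++

l=3, r=7, next write slot=4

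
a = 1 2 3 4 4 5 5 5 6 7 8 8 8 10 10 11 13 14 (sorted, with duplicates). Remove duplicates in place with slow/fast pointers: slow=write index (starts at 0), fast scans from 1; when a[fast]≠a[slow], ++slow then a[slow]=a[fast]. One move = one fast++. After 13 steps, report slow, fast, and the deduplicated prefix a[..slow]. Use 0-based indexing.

slow=8, fast=14, prefix=[1, 2, 3, 4, 5, 6, 7, 8, 10]

(s=0,f=1) a[fast]=2≠a[slow]=1 write a[1]=2 → slow++,fast++
(s=1,f=2) a[fast]=3≠a[slow]=2 write a[2]=3 → slow++,fast++
(s=2,f=3) a[fast]=4≠a[slow]=3 write a[3]=4 → slow++,fast++
(s=3,f=4) a[fast]=4=a[slow] dup → fast++
(s=3,f=5) a[fast]=5≠a[slow]=4 write a[4]=5 → slow++,fast++
(s=4,f=6) a[fast]=5=a[slow] dup → fast++
(s=4,f=7) a[fast]=5=a[slow] dup → fast++
(s=4,f=8) a[fast]=6≠a[slow]=5 write a[5]=6 → slow++,fast++
(s=5,f=9) a[fast]=7≠a[slow]=6 write a[6]=7 → slow++,fast++
(s=6,f=10) a[fast]=8≠a[slow]=7 write a[7]=8 → slow++,fast++
(s=7,f=11) a[fast]=8=a[slow] dup → fast++
(s=7,f=12) a[fast]=8=a[slow] dup → fast++
(s=7,f=13) a[fast]=10≠a[slow]=8 write a[8]=10 → slow++,fast++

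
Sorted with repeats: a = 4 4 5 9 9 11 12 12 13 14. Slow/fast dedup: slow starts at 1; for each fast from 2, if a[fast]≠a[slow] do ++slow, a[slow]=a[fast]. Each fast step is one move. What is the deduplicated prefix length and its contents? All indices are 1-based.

length 7; prefix = [4, 5, 9, 11, 12, 13, 14]

(s=1,f=2) a[fast]=4=a[slow] dup → fast++
(s=1,f=3) a[fast]=5≠a[slow]=4 write a[2]=5 → slow++,fast++
(s=2,f=4) a[fast]=9≠a[slow]=5 write a[3]=9 → slow++,fast++
(s=3,f=5) a[fast]=9=a[slow] dup → fast++
(s=3,f=6) a[fast]=11≠a[slow]=9 write a[4]=11 → slow++,fast++
(s=4,f=7) a[fast]=12≠a[slow]=11 write a[5]=12 → slow++,fast++
(s=5,f=8) a[fast]=12=a[slow] dup → fast++
(s=5,f=9) a[fast]=13≠a[slow]=12 write a[6]=13 → slow++,fast++
(s=6,f=10) a[fast]=14≠a[slow]=13 write a[7]=14 → slow++,fast++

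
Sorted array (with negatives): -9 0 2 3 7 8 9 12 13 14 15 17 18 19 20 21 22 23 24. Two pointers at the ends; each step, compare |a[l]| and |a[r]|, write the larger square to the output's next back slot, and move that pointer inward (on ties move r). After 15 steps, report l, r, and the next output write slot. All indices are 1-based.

[1,19] |-9|<=|24| out[19]=576 → r--
[1,18] |-9|<=|23| out[18]=529 → r--
[1,17] |-9|<=|22| out[17]=484 → r--
[1,16] |-9|<=|21| out[16]=441 → r--
[1,15] |-9|<=|20| out[15]=400 → r--
[1,14] |-9|<=|19| out[14]=361 → r--
[1,13] |-9|<=|18| out[13]=324 → r--
[1,12] |-9|<=|17| out[12]=289 → r--
[1,11] |-9|<=|15| out[11]=225 → r--
[1,10] |-9|<=|14| out[10]=196 → r--
[1,9] |-9|<=|13| out[9]=169 → r--
[1,8] |-9|<=|12| out[8]=144 → r--
[1,7] |-9|<=|9| out[7]=81 → r--
[1,6] |-9|>|8| out[6]=81 → l++
[2,6] |0|<=|8| out[5]=64 → r--

l=2, r=5, next write slot=4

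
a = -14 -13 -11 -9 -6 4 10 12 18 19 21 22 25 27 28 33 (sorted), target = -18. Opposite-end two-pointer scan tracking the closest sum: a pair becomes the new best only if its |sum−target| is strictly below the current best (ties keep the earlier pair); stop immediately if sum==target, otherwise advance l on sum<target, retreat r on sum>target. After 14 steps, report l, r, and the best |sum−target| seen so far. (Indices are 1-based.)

[1,16] -14+33=19 d=37 * → r--
[1,15] -14+28=14 d=32 * → r--
[1,14] -14+27=13 d=31 * → r--
[1,13] -14+25=11 d=29 * → r--
[1,12] -14+22=8 d=26 * → r--
[1,11] -14+21=7 d=25 * → r--
[1,10] -14+19=5 d=23 * → r--
[1,9] -14+18=4 d=22 * → r--
[1,8] -14+12=-2 d=16 * → r--
[1,7] -14+10=-4 d=14 * → r--
[1,6] -14+4=-10 d=8 * → r--
[1,5] -14+-6=-20 d=2 * → l++
[2,5] -13+-6=-19 d=1 * → l++
[3,5] -11+-6=-17 d=1 → r--

l=3, r=4, best |Δ|=1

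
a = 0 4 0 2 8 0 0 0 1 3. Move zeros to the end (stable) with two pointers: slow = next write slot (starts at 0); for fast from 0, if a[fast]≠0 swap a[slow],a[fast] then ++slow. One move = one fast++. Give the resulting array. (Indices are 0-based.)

(s=0,f=0) a[fast]=0 → fast++
(s=0,f=1) a[fast]=4≠0 swap→a[0]=4 → slow++,fast++
(s=1,f=2) a[fast]=0 → fast++
(s=1,f=3) a[fast]=2≠0 swap→a[1]=2 → slow++,fast++
(s=2,f=4) a[fast]=8≠0 swap→a[2]=8 → slow++,fast++
(s=3,f=5) a[fast]=0 → fast++
(s=3,f=6) a[fast]=0 → fast++
(s=3,f=7) a[fast]=0 → fast++
(s=3,f=8) a[fast]=1≠0 swap→a[3]=1 → slow++,fast++
(s=4,f=9) a[fast]=3≠0 swap→a[4]=3 → slow++,fast++

[4, 2, 8, 1, 3, 0, 0, 0, 0, 0]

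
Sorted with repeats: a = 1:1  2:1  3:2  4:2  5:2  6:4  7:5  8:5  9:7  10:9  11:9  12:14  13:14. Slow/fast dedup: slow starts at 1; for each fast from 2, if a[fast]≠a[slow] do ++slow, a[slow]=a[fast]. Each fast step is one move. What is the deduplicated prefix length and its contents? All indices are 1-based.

length 7; prefix = [1, 2, 4, 5, 7, 9, 14]

slow=1 fast=2: a[fast]=1=a[slow] dup, fast++
slow=1 fast=3: a[fast]=2≠a[slow]=1 write a[2]=2, slow++,fast++
slow=2 fast=4: a[fast]=2=a[slow] dup, fast++
slow=2 fast=5: a[fast]=2=a[slow] dup, fast++
slow=2 fast=6: a[fast]=4≠a[slow]=2 write a[3]=4, slow++,fast++
slow=3 fast=7: a[fast]=5≠a[slow]=4 write a[4]=5, slow++,fast++
slow=4 fast=8: a[fast]=5=a[slow] dup, fast++
slow=4 fast=9: a[fast]=7≠a[slow]=5 write a[5]=7, slow++,fast++
slow=5 fast=10: a[fast]=9≠a[slow]=7 write a[6]=9, slow++,fast++
slow=6 fast=11: a[fast]=9=a[slow] dup, fast++
slow=6 fast=12: a[fast]=14≠a[slow]=9 write a[7]=14, slow++,fast++
slow=7 fast=13: a[fast]=14=a[slow] dup, fast++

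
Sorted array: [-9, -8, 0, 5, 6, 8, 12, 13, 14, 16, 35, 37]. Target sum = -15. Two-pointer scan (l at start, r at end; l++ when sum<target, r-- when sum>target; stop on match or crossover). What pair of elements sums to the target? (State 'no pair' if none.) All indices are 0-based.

l=0 r=11: -9+37=28 >-15, r--
l=0 r=10: -9+35=26 >-15, r--
l=0 r=9: -9+16=7 >-15, r--
l=0 r=8: -9+14=5 >-15, r--
l=0 r=7: -9+13=4 >-15, r--
l=0 r=6: -9+12=3 >-15, r--
l=0 r=5: -9+8=-1 >-15, r--
l=0 r=4: -9+6=-3 >-15, r--
l=0 r=3: -9+5=-4 >-15, r--
l=0 r=2: -9+0=-9 >-15, r--
l=0 r=1: -9+-8=-17 <-15, l++

no pair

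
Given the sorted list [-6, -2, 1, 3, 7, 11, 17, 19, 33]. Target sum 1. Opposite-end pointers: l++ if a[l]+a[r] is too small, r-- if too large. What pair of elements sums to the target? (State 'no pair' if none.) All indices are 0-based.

[0,8] -6+33=27 >1 → r--
[0,7] -6+19=13 >1 → r--
[0,6] -6+17=11 >1 → r--
[0,5] -6+11=5 >1 → r--
[0,4] -6+7=1 → found

(-6, 7)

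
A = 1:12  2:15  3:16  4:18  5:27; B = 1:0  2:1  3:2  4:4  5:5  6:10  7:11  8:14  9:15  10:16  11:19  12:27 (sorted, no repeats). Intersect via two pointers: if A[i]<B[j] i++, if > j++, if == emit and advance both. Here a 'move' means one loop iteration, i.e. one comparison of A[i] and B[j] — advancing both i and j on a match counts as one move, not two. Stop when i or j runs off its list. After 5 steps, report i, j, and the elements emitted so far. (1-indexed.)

i=1 j=1: 12>0, j++
i=1 j=2: 12>1, j++
i=1 j=3: 12>2, j++
i=1 j=4: 12>4, j++
i=1 j=5: 12>5, j++

i=1, j=6, emitted=[]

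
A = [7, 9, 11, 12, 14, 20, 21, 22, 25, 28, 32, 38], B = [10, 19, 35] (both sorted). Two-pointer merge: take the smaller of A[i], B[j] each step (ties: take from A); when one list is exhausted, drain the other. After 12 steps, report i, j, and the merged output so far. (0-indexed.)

i=10, j=2, merged so far=[7, 9, 10, 11, 12, 14, 19, 20, 21, 22, 25, 28]

[i=0,j=0] A[i]=7<=B[j]=10 take 7 → i++
[i=1,j=0] A[i]=9<=B[j]=10 take 9 → i++
[i=2,j=0] A[i]=11>B[j]=10 take 10 → j++
[i=2,j=1] A[i]=11<=B[j]=19 take 11 → i++
[i=3,j=1] A[i]=12<=B[j]=19 take 12 → i++
[i=4,j=1] A[i]=14<=B[j]=19 take 14 → i++
[i=5,j=1] A[i]=20>B[j]=19 take 19 → j++
[i=5,j=2] A[i]=20<=B[j]=35 take 20 → i++
[i=6,j=2] A[i]=21<=B[j]=35 take 21 → i++
[i=7,j=2] A[i]=22<=B[j]=35 take 22 → i++
[i=8,j=2] A[i]=25<=B[j]=35 take 25 → i++
[i=9,j=2] A[i]=28<=B[j]=35 take 28 → i++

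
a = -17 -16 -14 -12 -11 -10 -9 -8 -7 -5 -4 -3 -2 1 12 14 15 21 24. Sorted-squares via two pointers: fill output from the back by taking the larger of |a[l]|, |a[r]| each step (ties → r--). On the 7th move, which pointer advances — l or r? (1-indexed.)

[1,19] |-17|<=|24| out[19]=576 → r--
[1,18] |-17|<=|21| out[18]=441 → r--
[1,17] |-17|>|15| out[17]=289 → l++
[2,17] |-16|>|15| out[16]=256 → l++
[3,17] |-14|<=|15| out[15]=225 → r--
[3,16] |-14|<=|14| out[14]=196 → r--
[3,15] |-14|>|12| out[13]=196 → l++

l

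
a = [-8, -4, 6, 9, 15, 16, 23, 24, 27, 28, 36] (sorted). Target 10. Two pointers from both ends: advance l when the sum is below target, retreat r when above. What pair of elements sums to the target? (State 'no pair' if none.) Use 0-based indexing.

l=0 r=10: -8+36=28 >10, r--
l=0 r=9: -8+28=20 >10, r--
l=0 r=8: -8+27=19 >10, r--
l=0 r=7: -8+24=16 >10, r--
l=0 r=6: -8+23=15 >10, r--
l=0 r=5: -8+16=8 <10, l++
l=1 r=5: -4+16=12 >10, r--
l=1 r=4: -4+15=11 >10, r--
l=1 r=3: -4+9=5 <10, l++
l=2 r=3: 6+9=15 >10, r--

no pair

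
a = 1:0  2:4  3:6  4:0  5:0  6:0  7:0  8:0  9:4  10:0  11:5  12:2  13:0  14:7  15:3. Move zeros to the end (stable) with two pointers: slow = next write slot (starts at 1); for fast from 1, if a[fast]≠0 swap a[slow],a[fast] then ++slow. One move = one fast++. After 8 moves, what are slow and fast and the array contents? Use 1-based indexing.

(s=1,f=1) a[fast]=0 → fast++
(s=1,f=2) a[fast]=4≠0 swap→a[1]=4 → slow++,fast++
(s=2,f=3) a[fast]=6≠0 swap→a[2]=6 → slow++,fast++
(s=3,f=4) a[fast]=0 → fast++
(s=3,f=5) a[fast]=0 → fast++
(s=3,f=6) a[fast]=0 → fast++
(s=3,f=7) a[fast]=0 → fast++
(s=3,f=8) a[fast]=0 → fast++

slow=3, fast=9, a=[4, 6, 0, 0, 0, 0, 0, 0, 4, 0, 5, 2, 0, 7, 3]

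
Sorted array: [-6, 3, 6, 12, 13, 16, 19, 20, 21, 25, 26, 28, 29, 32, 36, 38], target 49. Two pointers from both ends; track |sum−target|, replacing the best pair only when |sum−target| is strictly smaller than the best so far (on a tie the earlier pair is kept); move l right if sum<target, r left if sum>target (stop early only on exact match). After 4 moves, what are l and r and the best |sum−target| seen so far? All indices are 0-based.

l=0 r=15: -6+38=32 d=17 *, l++
l=1 r=15: 3+38=41 d=8 *, l++
l=2 r=15: 6+38=44 d=5 *, l++
l=3 r=15: 12+38=50 d=1 *, r--

l=3, r=14, best |Δ|=1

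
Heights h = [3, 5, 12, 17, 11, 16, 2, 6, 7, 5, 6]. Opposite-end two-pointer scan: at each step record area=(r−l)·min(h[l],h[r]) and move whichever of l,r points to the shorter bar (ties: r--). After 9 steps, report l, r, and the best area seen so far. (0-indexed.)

[0,10] min(3,6)*10=30 best=30 * → l++
[1,10] min(5,6)*9=45 best=45 * → l++
[2,10] min(12,6)*8=48 best=48 * → r--
[2,9] min(12,5)*7=35 best=48 → r--
[2,8] min(12,7)*6=42 best=48 → r--
[2,7] min(12,6)*5=30 best=48 → r--
[2,6] min(12,2)*4=8 best=48 → r--
[2,5] min(12,16)*3=36 best=48 → l++
[3,5] min(17,16)*2=32 best=48 → r--

l=3, r=4, best area=48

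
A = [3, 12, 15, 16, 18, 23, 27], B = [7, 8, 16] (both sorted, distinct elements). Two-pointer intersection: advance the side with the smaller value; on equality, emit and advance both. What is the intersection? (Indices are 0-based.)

intersection = [16]

[i=0,j=0] 3<7 → i++
[i=1,j=0] 12>7 → j++
[i=1,j=1] 12>8 → j++
[i=1,j=2] 12<16 → i++
[i=2,j=2] 15<16 → i++
[i=3,j=2] 16==16 emit → i++,j++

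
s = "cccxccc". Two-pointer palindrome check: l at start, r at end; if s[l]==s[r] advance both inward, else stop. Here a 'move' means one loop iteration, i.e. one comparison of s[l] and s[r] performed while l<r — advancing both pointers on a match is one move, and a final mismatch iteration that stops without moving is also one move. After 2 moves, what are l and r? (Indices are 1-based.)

[1,7] 'c'=='c' → l++,r--
[2,6] 'c'=='c' → l++,r--

l=3, r=5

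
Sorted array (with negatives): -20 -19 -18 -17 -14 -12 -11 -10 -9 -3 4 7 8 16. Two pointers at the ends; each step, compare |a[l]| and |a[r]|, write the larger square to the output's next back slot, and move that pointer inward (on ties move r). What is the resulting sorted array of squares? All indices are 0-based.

[9, 16, 49, 64, 81, 100, 121, 144, 196, 256, 289, 324, 361, 400]

l=0 r=13: |-20|>|16| out[13]=400, l++
l=1 r=13: |-19|>|16| out[12]=361, l++
l=2 r=13: |-18|>|16| out[11]=324, l++
l=3 r=13: |-17|>|16| out[10]=289, l++
l=4 r=13: |-14|<=|16| out[9]=256, r--
l=4 r=12: |-14|>|8| out[8]=196, l++
l=5 r=12: |-12|>|8| out[7]=144, l++
l=6 r=12: |-11|>|8| out[6]=121, l++
l=7 r=12: |-10|>|8| out[5]=100, l++
l=8 r=12: |-9|>|8| out[4]=81, l++
l=9 r=12: |-3|<=|8| out[3]=64, r--
l=9 r=11: |-3|<=|7| out[2]=49, r--
l=9 r=10: |-3|<=|4| out[1]=16, r--
l=9 r=9: |-3|<=|-3| out[0]=9, r--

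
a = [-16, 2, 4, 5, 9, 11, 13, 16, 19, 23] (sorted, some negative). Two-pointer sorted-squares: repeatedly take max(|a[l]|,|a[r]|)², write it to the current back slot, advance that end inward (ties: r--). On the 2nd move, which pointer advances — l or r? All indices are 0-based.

r

[0,9] |-16|<=|23| out[9]=529 → r--
[0,8] |-16|<=|19| out[8]=361 → r--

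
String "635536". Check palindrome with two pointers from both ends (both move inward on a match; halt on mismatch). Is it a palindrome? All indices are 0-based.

palindrome

[0,5] '6'=='6' → l++,r--
[1,4] '3'=='3' → l++,r--
[2,3] '5'=='5' → l++,r--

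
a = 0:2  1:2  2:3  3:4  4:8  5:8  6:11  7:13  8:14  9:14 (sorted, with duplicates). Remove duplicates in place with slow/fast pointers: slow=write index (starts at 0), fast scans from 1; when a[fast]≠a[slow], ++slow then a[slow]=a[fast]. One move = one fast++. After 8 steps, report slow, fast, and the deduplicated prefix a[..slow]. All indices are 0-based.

(s=0,f=1) a[fast]=2=a[slow] dup → fast++
(s=0,f=2) a[fast]=3≠a[slow]=2 write a[1]=3 → slow++,fast++
(s=1,f=3) a[fast]=4≠a[slow]=3 write a[2]=4 → slow++,fast++
(s=2,f=4) a[fast]=8≠a[slow]=4 write a[3]=8 → slow++,fast++
(s=3,f=5) a[fast]=8=a[slow] dup → fast++
(s=3,f=6) a[fast]=11≠a[slow]=8 write a[4]=11 → slow++,fast++
(s=4,f=7) a[fast]=13≠a[slow]=11 write a[5]=13 → slow++,fast++
(s=5,f=8) a[fast]=14≠a[slow]=13 write a[6]=14 → slow++,fast++

slow=6, fast=9, prefix=[2, 3, 4, 8, 11, 13, 14]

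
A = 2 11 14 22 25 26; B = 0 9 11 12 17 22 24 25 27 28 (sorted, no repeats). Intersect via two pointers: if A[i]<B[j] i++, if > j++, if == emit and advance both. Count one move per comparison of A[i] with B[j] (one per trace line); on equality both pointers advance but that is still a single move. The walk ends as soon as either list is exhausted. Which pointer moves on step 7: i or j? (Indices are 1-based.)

j

i=1 j=1: 2>0, j++
i=1 j=2: 2<9, i++
i=2 j=2: 11>9, j++
i=2 j=3: 11==11 emit, i++,j++
i=3 j=4: 14>12, j++
i=3 j=5: 14<17, i++
i=4 j=5: 22>17, j++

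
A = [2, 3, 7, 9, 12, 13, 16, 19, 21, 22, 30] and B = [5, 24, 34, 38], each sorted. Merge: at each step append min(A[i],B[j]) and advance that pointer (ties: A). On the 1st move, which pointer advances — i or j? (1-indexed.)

i

i=1 j=1: A[i]=2<=B[j]=5 take 2, i++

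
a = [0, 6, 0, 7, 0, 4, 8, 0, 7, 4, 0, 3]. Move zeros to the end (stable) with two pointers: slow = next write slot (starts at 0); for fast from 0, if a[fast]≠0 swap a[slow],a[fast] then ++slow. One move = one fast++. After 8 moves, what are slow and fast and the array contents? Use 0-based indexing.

slow=4, fast=8, a=[6, 7, 4, 8, 0, 0, 0, 0, 7, 4, 0, 3]

(s=0,f=0) a[fast]=0 → fast++
(s=0,f=1) a[fast]=6≠0 swap→a[0]=6 → slow++,fast++
(s=1,f=2) a[fast]=0 → fast++
(s=1,f=3) a[fast]=7≠0 swap→a[1]=7 → slow++,fast++
(s=2,f=4) a[fast]=0 → fast++
(s=2,f=5) a[fast]=4≠0 swap→a[2]=4 → slow++,fast++
(s=3,f=6) a[fast]=8≠0 swap→a[3]=8 → slow++,fast++
(s=4,f=7) a[fast]=0 → fast++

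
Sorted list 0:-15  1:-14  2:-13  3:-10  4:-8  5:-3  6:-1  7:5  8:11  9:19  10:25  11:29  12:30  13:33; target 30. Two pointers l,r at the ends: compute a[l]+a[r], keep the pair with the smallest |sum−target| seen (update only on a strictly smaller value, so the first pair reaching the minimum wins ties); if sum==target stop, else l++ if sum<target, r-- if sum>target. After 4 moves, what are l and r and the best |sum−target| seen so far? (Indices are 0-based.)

l=4, r=13, best |Δ|=7

[0,13] -15+33=18 d=12 * → l++
[1,13] -14+33=19 d=11 * → l++
[2,13] -13+33=20 d=10 * → l++
[3,13] -10+33=23 d=7 * → l++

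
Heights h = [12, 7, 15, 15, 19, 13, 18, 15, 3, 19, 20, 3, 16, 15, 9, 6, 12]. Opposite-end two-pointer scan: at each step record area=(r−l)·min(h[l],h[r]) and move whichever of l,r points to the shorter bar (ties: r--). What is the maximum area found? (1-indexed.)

max area = 192

l=1 r=17: min(12,12)*16=192 best=192 *, r--
l=1 r=16: min(12,6)*15=90 best=192, r--
l=1 r=15: min(12,9)*14=126 best=192, r--
l=1 r=14: min(12,15)*13=156 best=192, l++
l=2 r=14: min(7,15)*12=84 best=192, l++
l=3 r=14: min(15,15)*11=165 best=192, r--
l=3 r=13: min(15,16)*10=150 best=192, l++
l=4 r=13: min(15,16)*9=135 best=192, l++
l=5 r=13: min(19,16)*8=128 best=192, r--
l=5 r=12: min(19,3)*7=21 best=192, r--
l=5 r=11: min(19,20)*6=114 best=192, l++
l=6 r=11: min(13,20)*5=65 best=192, l++
l=7 r=11: min(18,20)*4=72 best=192, l++
l=8 r=11: min(15,20)*3=45 best=192, l++
l=9 r=11: min(3,20)*2=6 best=192, l++
l=10 r=11: min(19,20)*1=19 best=192, l++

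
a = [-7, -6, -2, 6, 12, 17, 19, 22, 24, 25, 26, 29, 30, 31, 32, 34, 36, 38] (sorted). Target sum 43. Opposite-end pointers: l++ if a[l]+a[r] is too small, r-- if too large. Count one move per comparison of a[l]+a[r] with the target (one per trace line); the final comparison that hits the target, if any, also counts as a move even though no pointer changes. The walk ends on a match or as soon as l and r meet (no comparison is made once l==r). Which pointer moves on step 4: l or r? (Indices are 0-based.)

r

l=0 r=17: -7+38=31 <43, l++
l=1 r=17: -6+38=32 <43, l++
l=2 r=17: -2+38=36 <43, l++
l=3 r=17: 6+38=44 >43, r--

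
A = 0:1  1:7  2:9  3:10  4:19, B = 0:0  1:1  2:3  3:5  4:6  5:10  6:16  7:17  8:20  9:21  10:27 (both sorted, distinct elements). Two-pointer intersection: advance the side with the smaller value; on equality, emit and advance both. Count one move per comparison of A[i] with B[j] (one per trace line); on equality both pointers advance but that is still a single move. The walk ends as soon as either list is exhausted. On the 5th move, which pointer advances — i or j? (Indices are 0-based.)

j

[i=0,j=0] 1>0 → j++
[i=0,j=1] 1==1 emit → i++,j++
[i=1,j=2] 7>3 → j++
[i=1,j=3] 7>5 → j++
[i=1,j=4] 7>6 → j++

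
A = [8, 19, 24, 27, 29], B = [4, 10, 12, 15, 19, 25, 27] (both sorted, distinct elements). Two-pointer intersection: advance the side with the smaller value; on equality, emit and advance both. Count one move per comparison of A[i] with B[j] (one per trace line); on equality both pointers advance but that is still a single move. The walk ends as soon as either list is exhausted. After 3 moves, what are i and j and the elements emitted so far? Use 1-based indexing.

i=2, j=3, emitted=[]

[i=1,j=1] 8>4 → j++
[i=1,j=2] 8<10 → i++
[i=2,j=2] 19>10 → j++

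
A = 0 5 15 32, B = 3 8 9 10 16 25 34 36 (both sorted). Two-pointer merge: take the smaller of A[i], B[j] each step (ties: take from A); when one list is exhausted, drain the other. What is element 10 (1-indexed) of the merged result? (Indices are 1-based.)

merged[10] = 32

[i=1,j=1] A[i]=0<=B[j]=3 take 0 → i++
[i=2,j=1] A[i]=5>B[j]=3 take 3 → j++
[i=2,j=2] A[i]=5<=B[j]=8 take 5 → i++
[i=3,j=2] A[i]=15>B[j]=8 take 8 → j++
[i=3,j=3] A[i]=15>B[j]=9 take 9 → j++
[i=3,j=4] A[i]=15>B[j]=10 take 10 → j++
[i=3,j=5] A[i]=15<=B[j]=16 take 15 → i++
[i=4,j=5] A[i]=32>B[j]=16 take 16 → j++
[i=4,j=6] A[i]=32>B[j]=25 take 25 → j++
[i=4,j=7] A[i]=32<=B[j]=34 take 32 → i++
[i=5,j=7] A done, take B[j]=34 → j++
[i=5,j=8] A done, take B[j]=36 → j++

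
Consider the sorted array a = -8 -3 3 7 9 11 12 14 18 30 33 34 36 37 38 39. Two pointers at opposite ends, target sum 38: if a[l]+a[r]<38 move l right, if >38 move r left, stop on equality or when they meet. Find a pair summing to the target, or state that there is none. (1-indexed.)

l=1 r=16: -8+39=31 <38, l++
l=2 r=16: -3+39=36 <38, l++
l=3 r=16: 3+39=42 >38, r--
l=3 r=15: 3+38=41 >38, r--
l=3 r=14: 3+37=40 >38, r--
l=3 r=13: 3+36=39 >38, r--
l=3 r=12: 3+34=37 <38, l++
l=4 r=12: 7+34=41 >38, r--
l=4 r=11: 7+33=40 >38, r--
l=4 r=10: 7+30=37 <38, l++
l=5 r=10: 9+30=39 >38, r--
l=5 r=9: 9+18=27 <38, l++
l=6 r=9: 11+18=29 <38, l++
l=7 r=9: 12+18=30 <38, l++
l=8 r=9: 14+18=32 <38, l++

no pair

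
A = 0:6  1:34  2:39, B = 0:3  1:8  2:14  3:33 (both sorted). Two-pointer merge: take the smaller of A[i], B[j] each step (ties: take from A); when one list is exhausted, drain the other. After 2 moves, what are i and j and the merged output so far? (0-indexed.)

i=1, j=1, merged so far=[3, 6]

[i=0,j=0] A[i]=6>B[j]=3 take 3 → j++
[i=0,j=1] A[i]=6<=B[j]=8 take 6 → i++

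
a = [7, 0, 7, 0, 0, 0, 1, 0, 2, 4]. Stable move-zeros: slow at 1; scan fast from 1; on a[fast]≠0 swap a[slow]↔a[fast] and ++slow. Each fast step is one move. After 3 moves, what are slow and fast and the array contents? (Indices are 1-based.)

slow=3, fast=4, a=[7, 7, 0, 0, 0, 0, 1, 0, 2, 4]

(s=1,f=1) a[fast]=7≠0 swap→a[1]=7 → slow++,fast++
(s=2,f=2) a[fast]=0 → fast++
(s=2,f=3) a[fast]=7≠0 swap→a[2]=7 → slow++,fast++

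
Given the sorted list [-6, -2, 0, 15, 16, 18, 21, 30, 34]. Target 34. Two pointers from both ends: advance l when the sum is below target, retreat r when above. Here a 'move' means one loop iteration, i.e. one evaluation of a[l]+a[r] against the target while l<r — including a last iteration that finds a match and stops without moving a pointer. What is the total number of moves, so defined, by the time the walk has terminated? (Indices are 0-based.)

3 moves

[0,8] -6+34=28 <34 → l++
[1,8] -2+34=32 <34 → l++
[2,8] 0+34=34 → found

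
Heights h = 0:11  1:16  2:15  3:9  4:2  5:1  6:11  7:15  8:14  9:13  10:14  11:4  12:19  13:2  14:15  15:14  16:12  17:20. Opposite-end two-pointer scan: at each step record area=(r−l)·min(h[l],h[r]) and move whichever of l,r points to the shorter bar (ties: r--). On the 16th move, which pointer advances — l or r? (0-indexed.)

l=0 r=17: min(11,20)*17=187 best=187 *, l++
l=1 r=17: min(16,20)*16=256 best=256 *, l++
l=2 r=17: min(15,20)*15=225 best=256, l++
l=3 r=17: min(9,20)*14=126 best=256, l++
l=4 r=17: min(2,20)*13=26 best=256, l++
l=5 r=17: min(1,20)*12=12 best=256, l++
l=6 r=17: min(11,20)*11=121 best=256, l++
l=7 r=17: min(15,20)*10=150 best=256, l++
l=8 r=17: min(14,20)*9=126 best=256, l++
l=9 r=17: min(13,20)*8=104 best=256, l++
l=10 r=17: min(14,20)*7=98 best=256, l++
l=11 r=17: min(4,20)*6=24 best=256, l++
l=12 r=17: min(19,20)*5=95 best=256, l++
l=13 r=17: min(2,20)*4=8 best=256, l++
l=14 r=17: min(15,20)*3=45 best=256, l++
l=15 r=17: min(14,20)*2=28 best=256, l++

l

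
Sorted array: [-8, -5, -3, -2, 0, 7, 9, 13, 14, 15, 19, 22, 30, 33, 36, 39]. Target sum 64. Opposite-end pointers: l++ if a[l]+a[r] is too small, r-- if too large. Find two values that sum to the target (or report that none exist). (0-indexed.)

no pair

l=0 r=15: -8+39=31 <64, l++
l=1 r=15: -5+39=34 <64, l++
l=2 r=15: -3+39=36 <64, l++
l=3 r=15: -2+39=37 <64, l++
l=4 r=15: 0+39=39 <64, l++
l=5 r=15: 7+39=46 <64, l++
l=6 r=15: 9+39=48 <64, l++
l=7 r=15: 13+39=52 <64, l++
l=8 r=15: 14+39=53 <64, l++
l=9 r=15: 15+39=54 <64, l++
l=10 r=15: 19+39=58 <64, l++
l=11 r=15: 22+39=61 <64, l++
l=12 r=15: 30+39=69 >64, r--
l=12 r=14: 30+36=66 >64, r--
l=12 r=13: 30+33=63 <64, l++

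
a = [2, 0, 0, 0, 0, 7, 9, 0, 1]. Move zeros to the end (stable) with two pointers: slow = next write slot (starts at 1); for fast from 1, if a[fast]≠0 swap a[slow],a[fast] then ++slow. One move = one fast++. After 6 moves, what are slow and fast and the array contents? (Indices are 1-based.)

slow=3, fast=7, a=[2, 7, 0, 0, 0, 0, 9, 0, 1]

(s=1,f=1) a[fast]=2≠0 swap→a[1]=2 → slow++,fast++
(s=2,f=2) a[fast]=0 → fast++
(s=2,f=3) a[fast]=0 → fast++
(s=2,f=4) a[fast]=0 → fast++
(s=2,f=5) a[fast]=0 → fast++
(s=2,f=6) a[fast]=7≠0 swap→a[2]=7 → slow++,fast++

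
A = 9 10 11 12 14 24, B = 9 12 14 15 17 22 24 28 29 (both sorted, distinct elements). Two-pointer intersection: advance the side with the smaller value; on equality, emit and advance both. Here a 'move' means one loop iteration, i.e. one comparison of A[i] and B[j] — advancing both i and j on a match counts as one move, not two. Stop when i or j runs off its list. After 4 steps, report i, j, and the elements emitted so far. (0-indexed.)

[i=0,j=0] 9==9 emit → i++,j++
[i=1,j=1] 10<12 → i++
[i=2,j=1] 11<12 → i++
[i=3,j=1] 12==12 emit → i++,j++

i=4, j=2, emitted=[9, 12]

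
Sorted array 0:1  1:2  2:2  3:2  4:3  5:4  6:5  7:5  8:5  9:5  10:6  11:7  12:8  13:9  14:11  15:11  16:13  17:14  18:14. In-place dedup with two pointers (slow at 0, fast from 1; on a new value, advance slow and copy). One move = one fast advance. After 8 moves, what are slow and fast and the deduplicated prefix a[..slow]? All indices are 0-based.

slow=4, fast=9, prefix=[1, 2, 3, 4, 5]

(s=0,f=1) a[fast]=2≠a[slow]=1 write a[1]=2 → slow++,fast++
(s=1,f=2) a[fast]=2=a[slow] dup → fast++
(s=1,f=3) a[fast]=2=a[slow] dup → fast++
(s=1,f=4) a[fast]=3≠a[slow]=2 write a[2]=3 → slow++,fast++
(s=2,f=5) a[fast]=4≠a[slow]=3 write a[3]=4 → slow++,fast++
(s=3,f=6) a[fast]=5≠a[slow]=4 write a[4]=5 → slow++,fast++
(s=4,f=7) a[fast]=5=a[slow] dup → fast++
(s=4,f=8) a[fast]=5=a[slow] dup → fast++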